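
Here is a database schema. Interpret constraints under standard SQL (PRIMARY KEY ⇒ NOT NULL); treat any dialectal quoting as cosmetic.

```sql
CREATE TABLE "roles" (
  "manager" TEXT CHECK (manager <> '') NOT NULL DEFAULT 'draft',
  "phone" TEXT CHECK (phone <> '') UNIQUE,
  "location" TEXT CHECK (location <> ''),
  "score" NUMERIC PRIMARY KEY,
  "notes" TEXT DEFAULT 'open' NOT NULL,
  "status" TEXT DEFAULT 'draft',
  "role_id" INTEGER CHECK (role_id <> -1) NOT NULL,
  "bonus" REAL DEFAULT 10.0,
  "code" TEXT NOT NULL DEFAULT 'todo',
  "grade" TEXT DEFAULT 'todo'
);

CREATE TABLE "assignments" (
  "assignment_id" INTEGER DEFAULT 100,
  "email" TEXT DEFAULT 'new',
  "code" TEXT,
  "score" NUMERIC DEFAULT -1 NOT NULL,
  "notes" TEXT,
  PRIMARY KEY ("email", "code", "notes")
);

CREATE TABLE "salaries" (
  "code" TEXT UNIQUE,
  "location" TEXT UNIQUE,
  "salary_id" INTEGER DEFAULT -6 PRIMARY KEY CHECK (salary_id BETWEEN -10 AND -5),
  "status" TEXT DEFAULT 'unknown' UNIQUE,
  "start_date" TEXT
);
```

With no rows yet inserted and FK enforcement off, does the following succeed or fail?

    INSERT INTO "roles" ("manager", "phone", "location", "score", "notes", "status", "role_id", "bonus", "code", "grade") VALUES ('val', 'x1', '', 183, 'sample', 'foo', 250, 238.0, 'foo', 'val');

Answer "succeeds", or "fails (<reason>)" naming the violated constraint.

fails (CHECK on location)

The value '' for location violates CHECK (location <> '').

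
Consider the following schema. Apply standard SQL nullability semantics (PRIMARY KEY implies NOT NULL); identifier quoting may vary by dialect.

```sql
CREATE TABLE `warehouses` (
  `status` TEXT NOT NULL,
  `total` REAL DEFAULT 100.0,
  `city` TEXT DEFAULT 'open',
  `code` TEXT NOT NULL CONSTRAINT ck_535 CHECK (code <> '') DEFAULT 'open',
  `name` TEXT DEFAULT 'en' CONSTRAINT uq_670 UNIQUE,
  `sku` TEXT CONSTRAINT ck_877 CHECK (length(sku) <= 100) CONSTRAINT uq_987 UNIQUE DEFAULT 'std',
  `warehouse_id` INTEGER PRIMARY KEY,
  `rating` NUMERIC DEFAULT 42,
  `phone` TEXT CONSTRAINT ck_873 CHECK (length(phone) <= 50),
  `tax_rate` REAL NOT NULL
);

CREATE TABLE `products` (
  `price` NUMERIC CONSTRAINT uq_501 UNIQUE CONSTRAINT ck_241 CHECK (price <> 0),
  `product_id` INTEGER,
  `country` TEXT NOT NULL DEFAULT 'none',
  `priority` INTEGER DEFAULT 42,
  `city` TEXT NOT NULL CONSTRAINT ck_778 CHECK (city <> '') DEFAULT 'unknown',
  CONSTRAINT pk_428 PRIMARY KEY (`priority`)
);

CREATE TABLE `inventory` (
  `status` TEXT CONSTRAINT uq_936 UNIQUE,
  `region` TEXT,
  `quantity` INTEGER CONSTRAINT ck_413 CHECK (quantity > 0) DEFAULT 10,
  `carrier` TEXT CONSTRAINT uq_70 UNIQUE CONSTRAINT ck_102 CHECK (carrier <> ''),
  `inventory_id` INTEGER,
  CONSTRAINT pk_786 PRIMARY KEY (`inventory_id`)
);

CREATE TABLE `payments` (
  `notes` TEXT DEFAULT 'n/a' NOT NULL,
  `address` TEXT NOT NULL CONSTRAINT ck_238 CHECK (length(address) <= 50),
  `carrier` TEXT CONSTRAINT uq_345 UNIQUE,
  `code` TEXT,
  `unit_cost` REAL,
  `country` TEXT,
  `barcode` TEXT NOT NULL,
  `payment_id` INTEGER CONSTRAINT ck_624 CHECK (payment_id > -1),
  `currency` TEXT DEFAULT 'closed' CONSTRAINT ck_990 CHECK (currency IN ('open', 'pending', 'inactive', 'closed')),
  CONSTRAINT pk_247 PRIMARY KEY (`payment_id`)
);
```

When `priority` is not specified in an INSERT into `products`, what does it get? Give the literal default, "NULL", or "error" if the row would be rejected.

42

priority has an explicit DEFAULT 42.
When the column is omitted from an INSERT, that default is used.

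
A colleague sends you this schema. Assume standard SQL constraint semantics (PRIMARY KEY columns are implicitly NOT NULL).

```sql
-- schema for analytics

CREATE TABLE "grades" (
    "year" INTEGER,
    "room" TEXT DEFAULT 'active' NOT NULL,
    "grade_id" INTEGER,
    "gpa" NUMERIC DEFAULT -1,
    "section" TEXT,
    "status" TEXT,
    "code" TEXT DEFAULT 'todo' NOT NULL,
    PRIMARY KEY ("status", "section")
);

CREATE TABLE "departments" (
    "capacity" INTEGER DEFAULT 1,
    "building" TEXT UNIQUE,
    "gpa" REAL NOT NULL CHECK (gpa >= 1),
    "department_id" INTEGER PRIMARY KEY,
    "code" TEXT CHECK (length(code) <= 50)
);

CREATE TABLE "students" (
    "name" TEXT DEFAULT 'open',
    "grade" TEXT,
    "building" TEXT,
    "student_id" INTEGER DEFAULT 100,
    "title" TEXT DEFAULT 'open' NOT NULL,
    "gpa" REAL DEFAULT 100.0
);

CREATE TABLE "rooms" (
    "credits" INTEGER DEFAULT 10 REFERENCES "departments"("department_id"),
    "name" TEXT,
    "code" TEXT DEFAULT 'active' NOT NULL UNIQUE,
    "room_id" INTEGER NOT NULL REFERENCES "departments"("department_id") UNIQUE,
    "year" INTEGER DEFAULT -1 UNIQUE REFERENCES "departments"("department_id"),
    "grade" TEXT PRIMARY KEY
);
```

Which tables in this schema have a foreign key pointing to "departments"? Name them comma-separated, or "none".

- rooms.credits references departments(department_id).
- rooms.room_id references departments(department_id).
- rooms.year references departments(department_id).

rooms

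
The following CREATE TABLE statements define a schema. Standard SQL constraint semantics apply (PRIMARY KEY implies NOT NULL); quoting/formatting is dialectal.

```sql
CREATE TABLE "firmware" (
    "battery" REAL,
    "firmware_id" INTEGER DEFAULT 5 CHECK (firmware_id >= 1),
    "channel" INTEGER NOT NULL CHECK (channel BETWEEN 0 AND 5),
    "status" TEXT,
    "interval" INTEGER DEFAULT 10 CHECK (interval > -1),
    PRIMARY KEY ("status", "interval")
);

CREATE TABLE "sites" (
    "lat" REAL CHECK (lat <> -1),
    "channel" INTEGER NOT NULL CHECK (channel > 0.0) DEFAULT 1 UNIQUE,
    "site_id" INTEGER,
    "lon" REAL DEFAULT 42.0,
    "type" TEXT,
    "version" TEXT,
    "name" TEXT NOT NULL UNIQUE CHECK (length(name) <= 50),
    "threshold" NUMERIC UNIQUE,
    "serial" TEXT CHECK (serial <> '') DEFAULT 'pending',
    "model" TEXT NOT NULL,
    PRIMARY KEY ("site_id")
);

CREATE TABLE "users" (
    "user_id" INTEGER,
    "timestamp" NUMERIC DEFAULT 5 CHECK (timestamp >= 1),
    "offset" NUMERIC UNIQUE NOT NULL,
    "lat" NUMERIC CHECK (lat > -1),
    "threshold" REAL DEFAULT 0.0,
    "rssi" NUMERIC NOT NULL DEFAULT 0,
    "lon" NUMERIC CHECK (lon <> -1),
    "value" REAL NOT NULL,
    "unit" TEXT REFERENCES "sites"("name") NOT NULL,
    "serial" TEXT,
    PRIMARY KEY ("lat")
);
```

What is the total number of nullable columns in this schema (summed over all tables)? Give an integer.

13

firmware: 2 nullable (battery, firmware_id — PK (status, interval) and explicit NOT NULL columns excluded).
sites: 6 nullable (lat, lon, type, version, threshold, serial — PK (site_id) and explicit NOT NULL columns excluded).
users: 5 nullable (user_id, timestamp, threshold, lon, serial — PK (lat) and explicit NOT NULL columns excluded).
Total: 2 + 6 + 5 = 13.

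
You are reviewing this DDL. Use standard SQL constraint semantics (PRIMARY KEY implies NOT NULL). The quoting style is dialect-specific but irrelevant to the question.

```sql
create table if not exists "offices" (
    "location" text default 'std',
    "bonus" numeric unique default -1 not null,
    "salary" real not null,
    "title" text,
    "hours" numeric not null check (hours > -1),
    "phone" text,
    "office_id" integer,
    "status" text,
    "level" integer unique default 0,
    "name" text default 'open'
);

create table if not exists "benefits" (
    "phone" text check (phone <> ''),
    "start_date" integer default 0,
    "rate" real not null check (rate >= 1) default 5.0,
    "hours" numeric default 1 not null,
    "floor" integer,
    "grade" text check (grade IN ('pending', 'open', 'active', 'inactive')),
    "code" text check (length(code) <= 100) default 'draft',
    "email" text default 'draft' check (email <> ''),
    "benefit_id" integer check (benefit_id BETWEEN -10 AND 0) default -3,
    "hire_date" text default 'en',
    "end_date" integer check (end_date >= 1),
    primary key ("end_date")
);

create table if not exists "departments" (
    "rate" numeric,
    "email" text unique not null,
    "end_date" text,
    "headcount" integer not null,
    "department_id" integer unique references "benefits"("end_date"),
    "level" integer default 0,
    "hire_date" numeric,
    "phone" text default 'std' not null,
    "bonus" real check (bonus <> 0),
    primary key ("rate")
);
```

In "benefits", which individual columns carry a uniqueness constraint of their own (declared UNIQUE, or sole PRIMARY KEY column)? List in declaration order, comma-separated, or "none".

- phone: no UNIQUE or single-column PK constraint.
- start_date: no UNIQUE or single-column PK constraint.
- rate: no UNIQUE or single-column PK constraint.
- hours: no UNIQUE or single-column PK constraint.
- floor: no UNIQUE or single-column PK constraint.
- grade: no UNIQUE or single-column PK constraint.
- code: no UNIQUE or single-column PK constraint.
- email: no UNIQUE or single-column PK constraint.
- benefit_id: no UNIQUE or single-column PK constraint.
- hire_date: no UNIQUE or single-column PK constraint.
- end_date: single-column PRIMARY KEY → unique.

end_date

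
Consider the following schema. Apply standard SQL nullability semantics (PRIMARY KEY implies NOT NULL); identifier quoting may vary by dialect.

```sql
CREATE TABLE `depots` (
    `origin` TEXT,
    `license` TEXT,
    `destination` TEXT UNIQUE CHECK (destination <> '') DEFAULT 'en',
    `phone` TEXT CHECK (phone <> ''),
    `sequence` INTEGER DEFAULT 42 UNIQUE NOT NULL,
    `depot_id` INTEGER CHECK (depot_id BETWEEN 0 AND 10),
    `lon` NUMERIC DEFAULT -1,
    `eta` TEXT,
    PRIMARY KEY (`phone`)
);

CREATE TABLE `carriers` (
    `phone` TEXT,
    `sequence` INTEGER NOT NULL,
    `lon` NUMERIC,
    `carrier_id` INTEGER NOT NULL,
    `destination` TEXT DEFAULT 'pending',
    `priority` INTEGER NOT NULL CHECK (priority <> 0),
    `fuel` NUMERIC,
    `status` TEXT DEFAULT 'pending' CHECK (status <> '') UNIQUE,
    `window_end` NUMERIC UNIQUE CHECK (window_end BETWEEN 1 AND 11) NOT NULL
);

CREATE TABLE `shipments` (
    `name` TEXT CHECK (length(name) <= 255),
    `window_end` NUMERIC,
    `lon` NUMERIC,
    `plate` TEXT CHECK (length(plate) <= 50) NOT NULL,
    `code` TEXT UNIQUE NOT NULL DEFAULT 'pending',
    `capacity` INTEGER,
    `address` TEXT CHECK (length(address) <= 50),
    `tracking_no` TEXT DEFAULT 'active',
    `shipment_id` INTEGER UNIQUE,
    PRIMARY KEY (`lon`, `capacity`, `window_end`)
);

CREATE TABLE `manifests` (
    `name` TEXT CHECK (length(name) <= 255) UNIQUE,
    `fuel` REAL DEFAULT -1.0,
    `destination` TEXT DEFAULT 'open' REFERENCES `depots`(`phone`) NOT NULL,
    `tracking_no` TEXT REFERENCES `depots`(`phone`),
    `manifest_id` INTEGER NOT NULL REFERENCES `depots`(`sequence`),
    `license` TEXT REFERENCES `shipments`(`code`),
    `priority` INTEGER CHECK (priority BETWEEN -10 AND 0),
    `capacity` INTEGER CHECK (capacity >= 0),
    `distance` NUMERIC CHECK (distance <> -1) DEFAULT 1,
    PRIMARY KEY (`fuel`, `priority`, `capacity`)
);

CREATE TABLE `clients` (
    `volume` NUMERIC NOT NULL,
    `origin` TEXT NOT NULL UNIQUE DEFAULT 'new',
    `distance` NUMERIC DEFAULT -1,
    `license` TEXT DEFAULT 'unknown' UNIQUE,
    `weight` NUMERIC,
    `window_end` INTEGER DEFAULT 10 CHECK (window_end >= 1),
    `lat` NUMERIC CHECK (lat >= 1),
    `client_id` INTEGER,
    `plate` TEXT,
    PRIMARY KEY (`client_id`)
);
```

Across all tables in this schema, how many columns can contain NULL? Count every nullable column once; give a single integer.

25

depots: 6 nullable (origin, license, destination, depot_id, lon, eta — PK (phone) and explicit NOT NULL columns excluded).
carriers: 5 nullable (phone, lon, destination, fuel, status — PK none and explicit NOT NULL columns excluded).
shipments: 4 nullable (name, address, tracking_no, shipment_id — PK (lon, capacity, window_end) and explicit NOT NULL columns excluded).
manifests: 4 nullable (name, tracking_no, license, distance — PK (fuel, priority, capacity) and explicit NOT NULL columns excluded).
clients: 6 nullable (distance, license, weight, window_end, lat, plate — PK (client_id) and explicit NOT NULL columns excluded).
Total: 6 + 5 + 4 + 4 + 6 = 25.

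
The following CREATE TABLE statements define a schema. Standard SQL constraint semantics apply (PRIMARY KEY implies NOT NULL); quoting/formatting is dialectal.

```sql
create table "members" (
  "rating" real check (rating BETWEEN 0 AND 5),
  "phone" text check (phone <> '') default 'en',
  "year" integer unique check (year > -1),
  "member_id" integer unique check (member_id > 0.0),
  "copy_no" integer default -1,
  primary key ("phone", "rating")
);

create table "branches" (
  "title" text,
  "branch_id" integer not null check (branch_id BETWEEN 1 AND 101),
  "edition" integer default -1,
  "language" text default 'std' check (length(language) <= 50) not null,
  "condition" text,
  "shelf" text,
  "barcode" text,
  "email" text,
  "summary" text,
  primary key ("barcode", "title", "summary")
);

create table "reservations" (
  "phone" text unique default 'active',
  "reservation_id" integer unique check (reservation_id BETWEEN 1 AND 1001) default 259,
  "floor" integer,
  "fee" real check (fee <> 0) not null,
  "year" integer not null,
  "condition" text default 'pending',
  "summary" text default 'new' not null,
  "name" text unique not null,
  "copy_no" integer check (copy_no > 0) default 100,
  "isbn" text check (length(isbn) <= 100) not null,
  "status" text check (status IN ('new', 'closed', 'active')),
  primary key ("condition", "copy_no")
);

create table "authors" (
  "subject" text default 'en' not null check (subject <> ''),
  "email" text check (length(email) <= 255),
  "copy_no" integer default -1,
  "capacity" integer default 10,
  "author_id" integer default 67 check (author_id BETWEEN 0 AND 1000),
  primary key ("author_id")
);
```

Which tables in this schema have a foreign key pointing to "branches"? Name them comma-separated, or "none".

none

No REFERENCES clause anywhere in the schema names branches.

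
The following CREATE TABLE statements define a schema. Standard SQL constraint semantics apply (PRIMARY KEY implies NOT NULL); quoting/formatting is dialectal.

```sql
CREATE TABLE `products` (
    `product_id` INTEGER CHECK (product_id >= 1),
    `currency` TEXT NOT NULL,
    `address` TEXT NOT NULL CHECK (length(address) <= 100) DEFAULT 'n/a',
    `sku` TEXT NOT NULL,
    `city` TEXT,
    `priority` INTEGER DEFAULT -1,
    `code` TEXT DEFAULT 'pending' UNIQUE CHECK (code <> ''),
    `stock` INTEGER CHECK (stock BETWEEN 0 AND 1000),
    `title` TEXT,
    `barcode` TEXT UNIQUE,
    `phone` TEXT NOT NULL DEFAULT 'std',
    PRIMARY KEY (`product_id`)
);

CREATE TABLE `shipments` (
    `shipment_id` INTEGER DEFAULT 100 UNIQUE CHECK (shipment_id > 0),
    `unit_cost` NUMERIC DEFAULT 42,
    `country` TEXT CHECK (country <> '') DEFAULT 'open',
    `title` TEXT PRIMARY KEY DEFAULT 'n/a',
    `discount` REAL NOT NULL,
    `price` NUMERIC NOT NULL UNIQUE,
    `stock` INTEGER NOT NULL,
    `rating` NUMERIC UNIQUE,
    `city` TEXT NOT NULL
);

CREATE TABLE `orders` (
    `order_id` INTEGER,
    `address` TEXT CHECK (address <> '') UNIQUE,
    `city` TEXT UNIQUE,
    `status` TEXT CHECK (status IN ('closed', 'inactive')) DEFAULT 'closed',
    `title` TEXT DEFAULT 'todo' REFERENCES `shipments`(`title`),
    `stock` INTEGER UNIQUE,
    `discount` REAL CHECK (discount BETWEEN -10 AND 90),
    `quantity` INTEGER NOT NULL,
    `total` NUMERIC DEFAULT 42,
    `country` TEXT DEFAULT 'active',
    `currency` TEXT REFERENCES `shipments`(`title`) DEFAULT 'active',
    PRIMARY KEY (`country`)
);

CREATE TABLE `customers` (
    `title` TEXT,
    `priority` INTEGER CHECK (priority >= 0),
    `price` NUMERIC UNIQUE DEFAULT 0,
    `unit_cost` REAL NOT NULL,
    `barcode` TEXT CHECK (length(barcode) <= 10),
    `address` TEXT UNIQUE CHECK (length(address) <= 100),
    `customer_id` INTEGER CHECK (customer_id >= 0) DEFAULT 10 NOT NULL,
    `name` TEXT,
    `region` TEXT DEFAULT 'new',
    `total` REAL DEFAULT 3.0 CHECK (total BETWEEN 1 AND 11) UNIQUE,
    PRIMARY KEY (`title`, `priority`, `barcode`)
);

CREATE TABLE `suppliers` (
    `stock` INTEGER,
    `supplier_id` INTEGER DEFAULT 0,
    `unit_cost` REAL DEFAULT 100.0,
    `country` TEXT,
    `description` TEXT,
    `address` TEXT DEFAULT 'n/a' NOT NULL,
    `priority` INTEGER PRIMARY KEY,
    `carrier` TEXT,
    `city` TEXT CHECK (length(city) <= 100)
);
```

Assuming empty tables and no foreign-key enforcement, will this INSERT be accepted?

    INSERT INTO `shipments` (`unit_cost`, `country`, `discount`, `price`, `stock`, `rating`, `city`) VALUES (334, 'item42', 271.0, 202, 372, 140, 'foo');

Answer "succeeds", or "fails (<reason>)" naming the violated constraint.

succeeds

NOT NULL columns: city is supplied; discount is supplied; price is supplied; stock is supplied; title defaults to 'n/a'.
CHECK constraints: 'item42' satisfies (country <> '').
No constraint is violated.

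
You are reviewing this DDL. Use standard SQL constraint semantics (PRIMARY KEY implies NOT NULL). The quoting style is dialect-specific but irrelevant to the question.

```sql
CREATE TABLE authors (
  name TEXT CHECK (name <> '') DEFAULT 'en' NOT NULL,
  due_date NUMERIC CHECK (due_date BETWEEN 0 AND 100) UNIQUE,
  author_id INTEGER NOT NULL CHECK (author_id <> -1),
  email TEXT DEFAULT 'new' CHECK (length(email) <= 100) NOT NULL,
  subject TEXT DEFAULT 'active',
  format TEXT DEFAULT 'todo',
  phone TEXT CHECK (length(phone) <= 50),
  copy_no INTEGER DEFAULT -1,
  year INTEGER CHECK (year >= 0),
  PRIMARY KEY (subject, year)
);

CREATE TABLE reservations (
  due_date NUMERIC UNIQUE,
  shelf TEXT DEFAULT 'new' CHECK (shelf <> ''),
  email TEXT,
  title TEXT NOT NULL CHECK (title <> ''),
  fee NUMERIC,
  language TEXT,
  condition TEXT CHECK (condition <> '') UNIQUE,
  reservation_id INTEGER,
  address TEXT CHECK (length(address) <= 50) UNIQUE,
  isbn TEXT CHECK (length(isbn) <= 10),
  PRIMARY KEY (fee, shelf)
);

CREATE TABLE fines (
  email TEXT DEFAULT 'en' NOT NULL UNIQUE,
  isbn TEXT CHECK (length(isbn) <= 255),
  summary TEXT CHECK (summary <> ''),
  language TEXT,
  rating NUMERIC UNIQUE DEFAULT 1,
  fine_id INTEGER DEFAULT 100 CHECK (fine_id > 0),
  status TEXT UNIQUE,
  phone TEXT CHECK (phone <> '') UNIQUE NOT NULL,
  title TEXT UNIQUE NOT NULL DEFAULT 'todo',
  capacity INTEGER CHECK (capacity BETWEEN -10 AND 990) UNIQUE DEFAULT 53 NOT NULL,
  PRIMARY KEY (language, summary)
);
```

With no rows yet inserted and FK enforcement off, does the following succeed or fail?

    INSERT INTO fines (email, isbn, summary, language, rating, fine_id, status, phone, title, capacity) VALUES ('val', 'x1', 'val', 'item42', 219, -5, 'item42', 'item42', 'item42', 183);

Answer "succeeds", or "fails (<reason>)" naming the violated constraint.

The value -5 for fine_id violates CHECK (fine_id > 0).

fails (CHECK on fine_id)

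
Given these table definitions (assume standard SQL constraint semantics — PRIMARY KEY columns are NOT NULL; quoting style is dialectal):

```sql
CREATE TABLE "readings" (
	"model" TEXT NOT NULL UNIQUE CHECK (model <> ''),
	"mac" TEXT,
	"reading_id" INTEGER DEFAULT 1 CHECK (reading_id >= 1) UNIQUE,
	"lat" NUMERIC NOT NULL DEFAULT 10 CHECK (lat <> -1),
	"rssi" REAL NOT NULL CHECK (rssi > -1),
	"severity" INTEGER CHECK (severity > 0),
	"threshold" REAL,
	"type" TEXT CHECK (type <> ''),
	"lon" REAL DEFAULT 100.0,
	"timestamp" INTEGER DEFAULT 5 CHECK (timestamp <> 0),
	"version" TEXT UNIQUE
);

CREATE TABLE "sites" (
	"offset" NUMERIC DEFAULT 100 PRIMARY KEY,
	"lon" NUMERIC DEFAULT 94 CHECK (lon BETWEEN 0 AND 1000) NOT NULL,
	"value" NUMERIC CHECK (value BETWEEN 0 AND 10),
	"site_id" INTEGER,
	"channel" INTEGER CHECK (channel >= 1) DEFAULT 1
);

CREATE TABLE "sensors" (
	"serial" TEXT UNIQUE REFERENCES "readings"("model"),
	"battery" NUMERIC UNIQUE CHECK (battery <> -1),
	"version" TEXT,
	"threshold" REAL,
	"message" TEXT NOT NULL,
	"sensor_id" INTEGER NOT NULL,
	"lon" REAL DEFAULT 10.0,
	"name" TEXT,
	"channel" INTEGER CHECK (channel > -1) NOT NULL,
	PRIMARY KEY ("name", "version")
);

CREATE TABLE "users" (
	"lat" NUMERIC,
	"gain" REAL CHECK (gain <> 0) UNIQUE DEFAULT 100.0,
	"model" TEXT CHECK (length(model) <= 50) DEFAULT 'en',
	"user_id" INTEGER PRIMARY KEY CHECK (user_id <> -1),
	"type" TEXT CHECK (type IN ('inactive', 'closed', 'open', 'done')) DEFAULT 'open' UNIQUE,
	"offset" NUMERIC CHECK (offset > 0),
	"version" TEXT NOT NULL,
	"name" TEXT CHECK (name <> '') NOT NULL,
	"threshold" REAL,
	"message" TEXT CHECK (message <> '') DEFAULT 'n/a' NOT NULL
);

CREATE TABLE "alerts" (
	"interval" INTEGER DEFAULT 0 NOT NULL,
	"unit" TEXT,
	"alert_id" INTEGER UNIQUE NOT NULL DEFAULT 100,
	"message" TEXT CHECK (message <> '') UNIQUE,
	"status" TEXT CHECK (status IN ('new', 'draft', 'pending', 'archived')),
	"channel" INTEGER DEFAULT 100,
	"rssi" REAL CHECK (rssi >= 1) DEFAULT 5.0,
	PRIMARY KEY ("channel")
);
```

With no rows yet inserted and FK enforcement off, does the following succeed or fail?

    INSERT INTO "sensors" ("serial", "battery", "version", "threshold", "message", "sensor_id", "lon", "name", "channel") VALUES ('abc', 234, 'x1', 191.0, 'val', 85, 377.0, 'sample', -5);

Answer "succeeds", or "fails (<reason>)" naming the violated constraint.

fails (CHECK on channel)

The value -5 for channel violates CHECK (channel > -1).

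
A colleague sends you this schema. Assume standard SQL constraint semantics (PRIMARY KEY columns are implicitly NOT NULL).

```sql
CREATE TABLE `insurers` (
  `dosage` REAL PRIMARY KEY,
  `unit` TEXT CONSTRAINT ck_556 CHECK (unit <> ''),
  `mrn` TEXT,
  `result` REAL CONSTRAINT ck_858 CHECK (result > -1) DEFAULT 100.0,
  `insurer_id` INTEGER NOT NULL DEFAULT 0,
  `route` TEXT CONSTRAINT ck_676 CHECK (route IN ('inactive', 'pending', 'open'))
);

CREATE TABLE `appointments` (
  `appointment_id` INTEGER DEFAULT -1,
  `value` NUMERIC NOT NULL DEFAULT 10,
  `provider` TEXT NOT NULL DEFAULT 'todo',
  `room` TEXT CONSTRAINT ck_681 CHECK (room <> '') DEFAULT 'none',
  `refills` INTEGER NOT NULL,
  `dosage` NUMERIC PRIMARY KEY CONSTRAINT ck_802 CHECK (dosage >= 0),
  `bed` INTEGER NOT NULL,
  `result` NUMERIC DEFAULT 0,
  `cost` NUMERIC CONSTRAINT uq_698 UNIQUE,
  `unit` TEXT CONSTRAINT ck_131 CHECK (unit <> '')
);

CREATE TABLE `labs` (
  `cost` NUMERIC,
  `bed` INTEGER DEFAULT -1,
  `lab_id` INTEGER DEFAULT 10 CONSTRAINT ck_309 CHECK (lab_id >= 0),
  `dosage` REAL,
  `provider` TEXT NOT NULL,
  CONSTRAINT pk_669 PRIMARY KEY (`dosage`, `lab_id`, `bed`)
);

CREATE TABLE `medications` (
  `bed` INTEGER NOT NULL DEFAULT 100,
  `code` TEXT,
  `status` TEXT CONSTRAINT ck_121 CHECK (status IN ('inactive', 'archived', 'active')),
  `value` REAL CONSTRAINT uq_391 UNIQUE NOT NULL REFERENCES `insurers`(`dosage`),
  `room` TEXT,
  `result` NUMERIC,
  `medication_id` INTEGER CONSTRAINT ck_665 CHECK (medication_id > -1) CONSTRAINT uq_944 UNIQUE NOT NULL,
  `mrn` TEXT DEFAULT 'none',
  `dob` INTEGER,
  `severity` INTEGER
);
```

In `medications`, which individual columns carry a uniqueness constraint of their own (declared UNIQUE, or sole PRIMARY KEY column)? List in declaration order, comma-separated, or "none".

value, medication_id

- bed: no UNIQUE or single-column PK constraint.
- code: no UNIQUE or single-column PK constraint.
- status: no UNIQUE or single-column PK constraint.
- value: declared UNIQUE → unique.
- room: no UNIQUE or single-column PK constraint.
- result: no UNIQUE or single-column PK constraint.
- medication_id: declared UNIQUE → unique.
- mrn: no UNIQUE or single-column PK constraint.
- dob: no UNIQUE or single-column PK constraint.
- severity: no UNIQUE or single-column PK constraint.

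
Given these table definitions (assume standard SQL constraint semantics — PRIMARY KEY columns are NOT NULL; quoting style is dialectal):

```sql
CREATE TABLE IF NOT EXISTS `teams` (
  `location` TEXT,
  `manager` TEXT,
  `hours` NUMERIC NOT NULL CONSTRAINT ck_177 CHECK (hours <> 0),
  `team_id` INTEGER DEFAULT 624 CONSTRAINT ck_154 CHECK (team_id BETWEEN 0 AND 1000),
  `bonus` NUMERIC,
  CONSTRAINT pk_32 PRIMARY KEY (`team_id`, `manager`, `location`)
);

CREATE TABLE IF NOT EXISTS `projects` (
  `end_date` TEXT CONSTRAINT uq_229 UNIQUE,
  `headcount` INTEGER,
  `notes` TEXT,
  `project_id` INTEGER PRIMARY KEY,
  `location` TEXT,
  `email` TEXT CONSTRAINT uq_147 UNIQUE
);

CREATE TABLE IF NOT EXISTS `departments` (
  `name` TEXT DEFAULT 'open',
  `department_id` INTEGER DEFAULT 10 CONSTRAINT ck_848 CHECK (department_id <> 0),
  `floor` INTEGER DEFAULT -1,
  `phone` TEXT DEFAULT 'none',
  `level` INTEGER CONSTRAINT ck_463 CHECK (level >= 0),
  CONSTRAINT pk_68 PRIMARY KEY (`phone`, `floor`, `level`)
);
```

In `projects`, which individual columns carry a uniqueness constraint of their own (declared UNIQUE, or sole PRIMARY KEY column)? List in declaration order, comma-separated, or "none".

- end_date: declared UNIQUE → unique.
- headcount: no UNIQUE or single-column PK constraint.
- notes: no UNIQUE or single-column PK constraint.
- project_id: single-column PRIMARY KEY → unique.
- location: no UNIQUE or single-column PK constraint.
- email: declared UNIQUE → unique.

end_date, project_id, email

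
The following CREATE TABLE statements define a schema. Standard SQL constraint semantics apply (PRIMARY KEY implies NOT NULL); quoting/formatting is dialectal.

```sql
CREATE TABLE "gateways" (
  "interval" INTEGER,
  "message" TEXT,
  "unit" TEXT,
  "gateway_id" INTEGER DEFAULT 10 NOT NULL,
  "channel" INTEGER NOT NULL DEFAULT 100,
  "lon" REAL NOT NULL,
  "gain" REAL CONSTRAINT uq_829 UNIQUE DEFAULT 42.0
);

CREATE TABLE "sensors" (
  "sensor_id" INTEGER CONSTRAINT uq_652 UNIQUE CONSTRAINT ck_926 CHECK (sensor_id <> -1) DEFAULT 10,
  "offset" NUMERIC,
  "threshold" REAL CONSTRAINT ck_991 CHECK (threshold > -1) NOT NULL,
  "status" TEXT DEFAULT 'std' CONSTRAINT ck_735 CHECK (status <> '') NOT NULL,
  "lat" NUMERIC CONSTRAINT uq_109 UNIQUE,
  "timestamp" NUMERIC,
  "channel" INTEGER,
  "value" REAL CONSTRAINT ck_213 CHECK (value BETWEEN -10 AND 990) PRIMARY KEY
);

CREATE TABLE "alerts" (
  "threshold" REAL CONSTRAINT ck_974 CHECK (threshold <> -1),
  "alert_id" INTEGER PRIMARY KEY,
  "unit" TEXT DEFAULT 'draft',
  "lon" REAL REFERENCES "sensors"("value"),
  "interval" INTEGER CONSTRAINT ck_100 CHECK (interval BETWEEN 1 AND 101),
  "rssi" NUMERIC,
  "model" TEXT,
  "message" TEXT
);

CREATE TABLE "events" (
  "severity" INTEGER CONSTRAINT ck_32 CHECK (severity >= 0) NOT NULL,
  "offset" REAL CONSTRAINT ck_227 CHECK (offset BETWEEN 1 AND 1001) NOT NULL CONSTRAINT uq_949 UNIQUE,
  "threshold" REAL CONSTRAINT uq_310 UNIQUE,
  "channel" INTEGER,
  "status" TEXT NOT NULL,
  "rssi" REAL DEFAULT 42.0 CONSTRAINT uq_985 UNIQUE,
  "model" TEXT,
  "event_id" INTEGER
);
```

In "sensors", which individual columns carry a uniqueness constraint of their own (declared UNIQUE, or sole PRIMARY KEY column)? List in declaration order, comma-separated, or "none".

- sensor_id: declared UNIQUE → unique.
- offset: no UNIQUE or single-column PK constraint.
- threshold: no UNIQUE or single-column PK constraint.
- status: no UNIQUE or single-column PK constraint.
- lat: declared UNIQUE → unique.
- timestamp: no UNIQUE or single-column PK constraint.
- channel: no UNIQUE or single-column PK constraint.
- value: single-column PRIMARY KEY → unique.

sensor_id, lat, value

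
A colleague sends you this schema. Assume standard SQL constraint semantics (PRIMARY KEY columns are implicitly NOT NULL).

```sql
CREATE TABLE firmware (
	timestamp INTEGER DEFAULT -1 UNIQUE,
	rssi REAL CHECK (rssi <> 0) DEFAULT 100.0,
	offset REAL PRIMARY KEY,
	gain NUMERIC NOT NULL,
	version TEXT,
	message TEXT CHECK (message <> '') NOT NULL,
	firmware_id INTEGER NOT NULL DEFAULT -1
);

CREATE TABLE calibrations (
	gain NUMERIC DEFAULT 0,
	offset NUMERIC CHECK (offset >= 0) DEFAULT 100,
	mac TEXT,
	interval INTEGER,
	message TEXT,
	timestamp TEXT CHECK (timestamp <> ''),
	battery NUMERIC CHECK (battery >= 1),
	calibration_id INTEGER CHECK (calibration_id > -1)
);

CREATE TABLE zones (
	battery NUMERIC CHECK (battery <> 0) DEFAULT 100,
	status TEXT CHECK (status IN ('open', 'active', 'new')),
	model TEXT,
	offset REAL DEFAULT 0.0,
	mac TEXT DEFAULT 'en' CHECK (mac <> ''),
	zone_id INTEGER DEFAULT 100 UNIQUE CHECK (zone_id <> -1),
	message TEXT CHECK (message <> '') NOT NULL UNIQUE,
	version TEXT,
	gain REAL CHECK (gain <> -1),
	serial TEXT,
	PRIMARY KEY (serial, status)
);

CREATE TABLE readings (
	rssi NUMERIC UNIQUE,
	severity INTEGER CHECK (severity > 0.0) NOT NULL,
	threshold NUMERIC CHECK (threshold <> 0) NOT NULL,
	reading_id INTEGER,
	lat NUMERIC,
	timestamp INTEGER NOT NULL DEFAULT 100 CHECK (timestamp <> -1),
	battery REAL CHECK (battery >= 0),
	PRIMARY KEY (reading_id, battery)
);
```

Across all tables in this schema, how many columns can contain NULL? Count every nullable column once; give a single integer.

firmware: 3 nullable (timestamp, rssi, version — PK (offset) and explicit NOT NULL columns excluded).
calibrations: 8 nullable (gain, offset, mac, interval, message, timestamp, battery, calibration_id — PK none and explicit NOT NULL columns excluded).
zones: 7 nullable (battery, model, offset, mac, zone_id, version, gain — PK (serial, status) and explicit NOT NULL columns excluded).
readings: 2 nullable (rssi, lat — PK (reading_id, battery) and explicit NOT NULL columns excluded).
Total: 3 + 8 + 7 + 2 = 20.

20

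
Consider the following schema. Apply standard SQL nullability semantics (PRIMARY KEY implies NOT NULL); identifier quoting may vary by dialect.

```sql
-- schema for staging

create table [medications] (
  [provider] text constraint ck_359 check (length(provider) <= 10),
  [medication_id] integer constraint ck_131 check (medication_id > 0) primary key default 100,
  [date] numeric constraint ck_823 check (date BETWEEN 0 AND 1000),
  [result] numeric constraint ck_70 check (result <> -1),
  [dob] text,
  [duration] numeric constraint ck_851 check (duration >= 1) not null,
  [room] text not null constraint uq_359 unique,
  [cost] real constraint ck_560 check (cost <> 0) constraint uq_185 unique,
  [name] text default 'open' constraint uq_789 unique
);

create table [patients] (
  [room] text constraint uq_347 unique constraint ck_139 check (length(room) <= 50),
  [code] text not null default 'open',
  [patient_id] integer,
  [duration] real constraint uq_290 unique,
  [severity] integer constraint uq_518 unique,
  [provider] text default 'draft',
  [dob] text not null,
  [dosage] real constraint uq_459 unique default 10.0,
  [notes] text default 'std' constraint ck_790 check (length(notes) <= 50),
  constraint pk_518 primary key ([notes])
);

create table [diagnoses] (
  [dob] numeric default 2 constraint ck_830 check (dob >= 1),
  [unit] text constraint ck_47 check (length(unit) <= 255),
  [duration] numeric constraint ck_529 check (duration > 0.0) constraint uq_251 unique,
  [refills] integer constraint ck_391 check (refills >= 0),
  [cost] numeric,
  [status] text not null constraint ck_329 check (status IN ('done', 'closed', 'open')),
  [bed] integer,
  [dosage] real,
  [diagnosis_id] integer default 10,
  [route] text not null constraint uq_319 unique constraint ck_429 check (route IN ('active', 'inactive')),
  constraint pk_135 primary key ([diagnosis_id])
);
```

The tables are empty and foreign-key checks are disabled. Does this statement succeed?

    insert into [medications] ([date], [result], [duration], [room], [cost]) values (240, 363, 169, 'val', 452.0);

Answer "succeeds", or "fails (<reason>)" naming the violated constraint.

NOT NULL columns: duration is supplied; medication_id defaults to 100; room is supplied.
CHECK constraints: 240 satisfies (date BETWEEN 0 AND 1000); 363 satisfies (result <> -1); 169 satisfies (duration >= 1); 452.0 satisfies (cost <> 0).
No constraint is violated.

succeeds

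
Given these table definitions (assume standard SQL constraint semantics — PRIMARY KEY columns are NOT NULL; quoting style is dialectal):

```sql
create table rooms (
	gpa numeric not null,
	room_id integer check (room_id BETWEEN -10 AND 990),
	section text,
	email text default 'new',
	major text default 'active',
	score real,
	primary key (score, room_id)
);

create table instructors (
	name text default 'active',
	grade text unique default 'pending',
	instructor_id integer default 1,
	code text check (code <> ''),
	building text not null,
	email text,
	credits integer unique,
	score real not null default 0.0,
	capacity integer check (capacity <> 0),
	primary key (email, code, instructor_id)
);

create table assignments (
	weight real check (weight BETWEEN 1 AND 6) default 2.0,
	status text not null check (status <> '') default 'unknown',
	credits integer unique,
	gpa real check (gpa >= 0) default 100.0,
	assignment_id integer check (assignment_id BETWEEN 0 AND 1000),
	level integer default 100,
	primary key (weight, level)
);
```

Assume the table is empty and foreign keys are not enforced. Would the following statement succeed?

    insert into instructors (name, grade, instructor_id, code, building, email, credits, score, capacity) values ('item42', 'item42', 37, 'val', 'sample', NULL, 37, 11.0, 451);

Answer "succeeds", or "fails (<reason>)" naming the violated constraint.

fails (NOT NULL on email)

email is explicitly set to NULL, but email is part of the PRIMARY KEY (implied NOT NULL).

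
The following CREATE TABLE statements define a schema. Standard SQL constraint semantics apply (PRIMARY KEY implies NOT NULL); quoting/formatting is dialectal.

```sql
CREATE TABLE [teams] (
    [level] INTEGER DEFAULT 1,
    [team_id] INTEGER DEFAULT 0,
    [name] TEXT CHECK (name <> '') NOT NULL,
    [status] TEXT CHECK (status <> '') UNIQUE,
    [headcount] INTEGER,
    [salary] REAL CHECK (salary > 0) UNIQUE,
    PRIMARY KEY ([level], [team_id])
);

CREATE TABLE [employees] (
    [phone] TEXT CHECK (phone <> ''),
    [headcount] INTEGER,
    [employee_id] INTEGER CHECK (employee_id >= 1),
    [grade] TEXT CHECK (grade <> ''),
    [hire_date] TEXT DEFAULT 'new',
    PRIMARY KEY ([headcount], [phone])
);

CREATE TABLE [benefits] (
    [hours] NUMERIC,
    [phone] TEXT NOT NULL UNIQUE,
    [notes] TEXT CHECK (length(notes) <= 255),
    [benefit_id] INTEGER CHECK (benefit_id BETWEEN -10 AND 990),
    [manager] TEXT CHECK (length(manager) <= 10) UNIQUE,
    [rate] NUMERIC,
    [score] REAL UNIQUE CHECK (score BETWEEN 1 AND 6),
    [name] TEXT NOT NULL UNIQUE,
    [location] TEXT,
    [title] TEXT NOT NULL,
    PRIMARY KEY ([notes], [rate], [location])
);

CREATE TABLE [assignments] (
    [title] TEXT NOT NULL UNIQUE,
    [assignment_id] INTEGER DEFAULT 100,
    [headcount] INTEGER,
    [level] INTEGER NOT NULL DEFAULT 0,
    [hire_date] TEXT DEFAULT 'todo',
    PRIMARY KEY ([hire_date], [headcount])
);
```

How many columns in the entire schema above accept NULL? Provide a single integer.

teams: 3 nullable (status, headcount, salary — PK (level, team_id) and explicit NOT NULL columns excluded).
employees: 3 nullable (employee_id, grade, hire_date — PK (headcount, phone) and explicit NOT NULL columns excluded).
benefits: 4 nullable (hours, benefit_id, manager, score — PK (notes, rate, location) and explicit NOT NULL columns excluded).
assignments: 1 nullable (assignment_id — PK (hire_date, headcount) and explicit NOT NULL columns excluded).
Total: 3 + 3 + 4 + 1 = 11.

11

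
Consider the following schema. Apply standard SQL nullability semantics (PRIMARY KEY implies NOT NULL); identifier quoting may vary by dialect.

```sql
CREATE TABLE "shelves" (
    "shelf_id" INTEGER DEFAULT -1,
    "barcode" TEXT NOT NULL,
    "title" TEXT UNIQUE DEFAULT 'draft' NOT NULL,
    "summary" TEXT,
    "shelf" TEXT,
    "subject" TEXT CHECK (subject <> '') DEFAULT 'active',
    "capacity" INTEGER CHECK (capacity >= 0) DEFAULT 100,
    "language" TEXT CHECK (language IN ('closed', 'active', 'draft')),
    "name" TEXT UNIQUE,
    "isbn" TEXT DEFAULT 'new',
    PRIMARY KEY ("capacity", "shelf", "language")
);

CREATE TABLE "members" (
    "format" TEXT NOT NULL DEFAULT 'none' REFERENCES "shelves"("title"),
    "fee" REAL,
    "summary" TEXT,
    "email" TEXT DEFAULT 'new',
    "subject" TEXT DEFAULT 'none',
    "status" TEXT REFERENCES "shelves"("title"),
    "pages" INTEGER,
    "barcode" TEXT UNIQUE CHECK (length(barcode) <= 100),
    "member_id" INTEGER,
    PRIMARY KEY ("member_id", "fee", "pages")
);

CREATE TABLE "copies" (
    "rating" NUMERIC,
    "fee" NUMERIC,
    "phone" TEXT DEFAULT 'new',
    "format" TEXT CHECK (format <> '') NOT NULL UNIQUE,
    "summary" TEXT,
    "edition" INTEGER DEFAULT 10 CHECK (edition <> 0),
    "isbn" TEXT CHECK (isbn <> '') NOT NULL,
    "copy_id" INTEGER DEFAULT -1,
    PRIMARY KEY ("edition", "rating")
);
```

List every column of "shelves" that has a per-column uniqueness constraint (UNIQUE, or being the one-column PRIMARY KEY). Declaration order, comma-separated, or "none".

- shelf_id: no UNIQUE or single-column PK constraint.
- barcode: no UNIQUE or single-column PK constraint.
- title: declared UNIQUE → unique.
- summary: no UNIQUE or single-column PK constraint.
- shelf: part of a composite PRIMARY KEY — only the tuple is unique, not this column on its own.
- subject: no UNIQUE or single-column PK constraint.
- capacity: part of a composite PRIMARY KEY — only the tuple is unique, not this column on its own.
- language: part of a composite PRIMARY KEY — only the tuple is unique, not this column on its own.
- name: declared UNIQUE → unique.
- isbn: no UNIQUE or single-column PK constraint.

title, name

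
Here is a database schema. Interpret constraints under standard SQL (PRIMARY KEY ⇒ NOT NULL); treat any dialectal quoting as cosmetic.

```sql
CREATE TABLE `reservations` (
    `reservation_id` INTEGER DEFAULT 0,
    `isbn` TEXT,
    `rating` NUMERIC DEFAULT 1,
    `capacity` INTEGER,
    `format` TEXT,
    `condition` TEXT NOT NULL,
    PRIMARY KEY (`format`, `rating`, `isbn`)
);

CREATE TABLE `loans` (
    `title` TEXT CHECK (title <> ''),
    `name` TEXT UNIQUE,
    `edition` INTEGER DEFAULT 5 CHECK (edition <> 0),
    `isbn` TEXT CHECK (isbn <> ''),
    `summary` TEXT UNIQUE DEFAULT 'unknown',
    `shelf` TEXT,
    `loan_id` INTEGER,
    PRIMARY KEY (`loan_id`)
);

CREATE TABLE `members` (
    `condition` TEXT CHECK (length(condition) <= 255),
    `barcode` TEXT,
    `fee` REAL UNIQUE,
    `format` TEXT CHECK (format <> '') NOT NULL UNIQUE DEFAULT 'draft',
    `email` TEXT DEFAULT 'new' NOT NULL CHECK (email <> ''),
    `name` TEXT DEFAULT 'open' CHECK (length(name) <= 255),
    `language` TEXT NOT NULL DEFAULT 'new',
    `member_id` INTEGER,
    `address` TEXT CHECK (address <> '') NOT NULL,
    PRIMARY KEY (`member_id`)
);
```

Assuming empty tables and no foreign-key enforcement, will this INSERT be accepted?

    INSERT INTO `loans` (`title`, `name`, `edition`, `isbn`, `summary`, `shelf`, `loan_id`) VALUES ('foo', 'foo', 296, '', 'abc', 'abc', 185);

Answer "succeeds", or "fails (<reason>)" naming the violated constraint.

fails (CHECK on isbn)

The value '' for isbn violates CHECK (isbn <> '').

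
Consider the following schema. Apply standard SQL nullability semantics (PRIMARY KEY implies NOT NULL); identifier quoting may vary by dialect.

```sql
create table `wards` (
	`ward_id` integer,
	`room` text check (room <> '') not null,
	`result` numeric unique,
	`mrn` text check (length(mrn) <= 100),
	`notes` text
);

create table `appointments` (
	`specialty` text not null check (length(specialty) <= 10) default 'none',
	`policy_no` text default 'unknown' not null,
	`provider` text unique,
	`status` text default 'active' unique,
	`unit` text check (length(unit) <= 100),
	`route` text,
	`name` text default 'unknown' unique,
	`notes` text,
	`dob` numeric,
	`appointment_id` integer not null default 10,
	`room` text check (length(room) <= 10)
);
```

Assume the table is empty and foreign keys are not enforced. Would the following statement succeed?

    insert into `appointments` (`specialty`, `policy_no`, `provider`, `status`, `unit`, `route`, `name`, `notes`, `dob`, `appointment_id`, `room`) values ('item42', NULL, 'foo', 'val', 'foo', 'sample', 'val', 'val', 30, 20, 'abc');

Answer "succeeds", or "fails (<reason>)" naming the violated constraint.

policy_no is explicitly set to NULL, but policy_no is declared NOT NULL.

fails (NOT NULL on policy_no)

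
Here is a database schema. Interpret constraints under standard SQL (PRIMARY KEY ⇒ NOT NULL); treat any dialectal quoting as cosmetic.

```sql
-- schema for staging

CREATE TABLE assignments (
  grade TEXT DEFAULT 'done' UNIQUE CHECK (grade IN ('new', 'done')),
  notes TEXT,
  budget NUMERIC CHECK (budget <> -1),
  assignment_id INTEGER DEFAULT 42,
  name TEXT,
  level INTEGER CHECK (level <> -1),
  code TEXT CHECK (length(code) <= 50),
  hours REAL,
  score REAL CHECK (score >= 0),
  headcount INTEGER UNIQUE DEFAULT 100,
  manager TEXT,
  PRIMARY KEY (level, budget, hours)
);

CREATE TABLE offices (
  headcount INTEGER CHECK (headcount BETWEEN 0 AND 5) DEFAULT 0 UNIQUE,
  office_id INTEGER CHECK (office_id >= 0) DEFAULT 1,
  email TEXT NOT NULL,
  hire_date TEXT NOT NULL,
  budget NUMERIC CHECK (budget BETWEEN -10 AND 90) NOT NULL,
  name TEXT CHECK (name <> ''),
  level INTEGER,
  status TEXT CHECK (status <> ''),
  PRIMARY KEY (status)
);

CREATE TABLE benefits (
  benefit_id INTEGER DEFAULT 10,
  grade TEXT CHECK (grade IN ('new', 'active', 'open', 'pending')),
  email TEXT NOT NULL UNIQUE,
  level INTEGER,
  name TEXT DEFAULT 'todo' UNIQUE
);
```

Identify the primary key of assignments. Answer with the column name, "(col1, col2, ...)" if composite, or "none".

A table-level PRIMARY KEY clause names 3 columns: level, budget, hours.
This is a composite key — the combination is unique, not each column individually.

(level, budget, hours)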